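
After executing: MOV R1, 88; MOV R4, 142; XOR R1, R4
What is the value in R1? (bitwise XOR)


Register state trace:
  MOV R1, 88  → R1 = 88 (0b01011000)
  MOV R4, 142  → R4 = 142 (0b10001110)
  XOR R1, R4  → R1 = 88 XOR 142 = 214 (0b11010110)
Final: R1 = 214

214


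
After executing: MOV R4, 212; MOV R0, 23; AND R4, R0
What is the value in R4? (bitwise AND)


Register state trace:
  MOV R4, 212  → R4 = 212 (0b11010100)
  MOV R0, 23  → R0 = 23 (0b00010111)
  AND R4, R0  → R4 = 212 AND 23 = 20 (0b00010100)
Final: R4 = 20

20


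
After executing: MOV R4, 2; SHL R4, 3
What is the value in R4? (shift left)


Register state trace:
  MOV R4, 2  → R4 = 2
  SHL R4, 3  → R4 = 2 << 3 = 2 * 2^3 = 16
Final: R4 = 16

16


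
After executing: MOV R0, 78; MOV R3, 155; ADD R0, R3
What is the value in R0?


Register state trace:
  MOV R0, 78  → R0 = 78
  MOV R3, 155  → R3 = 155
  ADD R0, R3  → R0 = 78 + 155 = 233
Final: R0 = 233

233


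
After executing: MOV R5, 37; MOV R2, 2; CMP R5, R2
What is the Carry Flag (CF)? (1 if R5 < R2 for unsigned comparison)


Register state trace:
  MOV R5, 37  → R5 = 37
  MOV R2, 2  → R2 = 2
  CMP R5, R2  → unsigned 37 - 2: no borrow
  37 >= 2, so CF = 0
CF = 0

0


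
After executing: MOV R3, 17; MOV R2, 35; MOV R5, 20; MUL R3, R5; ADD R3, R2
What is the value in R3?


Register state trace:
  MOV R3, 17  → R3 = 17
  MOV R2, 35  → R2 = 35
  MOV R5, 20  → R5 = 20
  MUL R3, R5  → R3 = 17 * 20 = 340
  ADD R3, R2  → R3 = 340 + 35 = 375
Final: R3 = 375

375


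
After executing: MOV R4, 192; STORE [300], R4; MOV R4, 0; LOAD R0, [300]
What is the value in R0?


Register and memory trace:
  MOV R4, 192  → R4 = 192
  STORE [300], R4  → mem[300] = 192
  MOV R4, 0  → R4 = 0
  LOAD R0, [300]  → R0 = mem[300] = 192
Final: R0 = 192

192


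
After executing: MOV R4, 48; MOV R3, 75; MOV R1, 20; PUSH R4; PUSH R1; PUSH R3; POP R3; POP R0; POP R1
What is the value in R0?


Stack trace (top is rightmost):
  MOV R4, 48  → R4 = 48
  MOV R3, 75  → R3 = 75
  MOV R1, 20  → R1 = 20
  PUSH R4  → stack: [48]
  PUSH R1  → stack: [48, 20]
  PUSH R3  → stack: [48, 20, 75]
  POP R3  → R3 = 75, stack: [48, 20]
  POP R0  → R0 = 20, stack: [48]
  POP R1  → R1 = 48, stack: []
Final: R0 = 20

20


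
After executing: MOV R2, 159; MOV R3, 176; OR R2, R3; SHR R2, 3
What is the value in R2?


Register state trace:
  MOV R2, 159  → R2 = 159 (0b10011111)
  MOV R3, 176  → R3 = 176 (0b10110000)
  OR R2, R3  → R2 = 159 OR 176 = 191 (0b10111111)
  SHR R2, 3  → R2 = 191 >> 3 = 23
Final: R2 = 23

23


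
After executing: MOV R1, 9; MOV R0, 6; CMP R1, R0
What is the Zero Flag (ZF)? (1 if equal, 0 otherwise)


Register state trace:
  MOV R1, 9  → R1 = 9
  MOV R0, 6  → R0 = 6
  CMP R1, R0  → computes 9 - 6 = 3
  Result is nonzero, so values are not equal
ZF = 0

0


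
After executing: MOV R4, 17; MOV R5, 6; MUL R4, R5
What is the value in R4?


Register state trace:
  MOV R4, 17  → R4 = 17
  MOV R5, 6  → R5 = 6
  MUL R4, R5  → R4 = 17 * 6 = 102
Final: R4 = 102

102


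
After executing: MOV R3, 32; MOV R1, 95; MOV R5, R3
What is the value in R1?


Register state trace:
  MOV R3, 32  → R3 = 32
  MOV R1, 95  → R1 = 95
  MOV R5, R3  → R5 = 32
Final: R1 = 95

95


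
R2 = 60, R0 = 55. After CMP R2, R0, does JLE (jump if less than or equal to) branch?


Trace:
  R2 = 60, R0 = 55
  CMP R2, R0  → compares 60 vs 55
  JLE checks: is 60 less than or equal to 55?
  60 > 55, so condition is false
Branch taken: No

No


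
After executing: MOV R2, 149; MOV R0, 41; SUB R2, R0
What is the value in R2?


Register state trace:
  MOV R2, 149  → R2 = 149
  MOV R0, 41  → R0 = 41
  SUB R2, R0  → R2 = 149 - 41 = 108
Final: R2 = 108

108


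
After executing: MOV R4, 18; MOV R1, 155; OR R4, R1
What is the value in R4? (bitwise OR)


Register state trace:
  MOV R4, 18  → R4 = 18 (0b00010010)
  MOV R1, 155  → R1 = 155 (0b10011011)
  OR R4, R1   → R4 = 18 OR 155 = 155 (0b10011011)
Final: R4 = 155

155


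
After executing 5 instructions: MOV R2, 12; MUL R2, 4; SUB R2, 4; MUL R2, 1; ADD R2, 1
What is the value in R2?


Register state trace:
  MOV R2, 12  → R2 = 12
  MUL R2, 4  → R2 = 12 * 4 = 48
  SUB R2, 4  → R2 = 48 - 4 = 44
  MUL R2, 1  → R2 = 44 * 1 = 44
  ADD R2, 1  → R2 = 44 + 1 = 45
Final: R2 = 45

45


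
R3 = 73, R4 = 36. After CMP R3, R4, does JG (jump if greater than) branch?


Trace:
  R3 = 73, R4 = 36
  CMP R3, R4  → compares 73 vs 36
  JG checks: is 73 greater than 36?
  73 > 36, so condition is true
Branch taken: Yes

Yes


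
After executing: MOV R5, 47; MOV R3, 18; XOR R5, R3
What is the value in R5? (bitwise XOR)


Register state trace:
  MOV R5, 47  → R5 = 47 (0b00101111)
  MOV R3, 18  → R3 = 18 (0b00010010)
  XOR R5, R3  → R5 = 47 XOR 18 = 61 (0b00111101)
Final: R5 = 61

61


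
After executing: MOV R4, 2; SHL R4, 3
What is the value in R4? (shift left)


Register state trace:
  MOV R4, 2  → R4 = 2
  SHL R4, 3  → R4 = 2 << 3 = 2 * 2^3 = 16
Final: R4 = 16

16


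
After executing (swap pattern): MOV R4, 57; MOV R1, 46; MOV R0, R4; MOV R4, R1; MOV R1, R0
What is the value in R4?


Register state trace (swap pattern):
  MOV R4, 57  → R4 = 57
  MOV R1, 46  → R1 = 46
  MOV R0, R4  → R0 = 57  (save R4)
  MOV R4, R1  → R4 = 46  (R4 gets R1's value)
  MOV R1, R0  → R1 = 57  (R1 gets saved value)
Final: R4 = 46

46


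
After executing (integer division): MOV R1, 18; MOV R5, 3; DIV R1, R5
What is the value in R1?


Register state trace:
  MOV R1, 18  → R1 = 18
  MOV R5, 3  → R5 = 3
  DIV R1, R5  → R1 = 18 // 3 = 6
Final: R1 = 6

6


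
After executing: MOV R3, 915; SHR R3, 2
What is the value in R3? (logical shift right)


Register state trace:
  MOV R3, 915  → R3 = 915
  SHR R3, 2  → R3 = 915 >> 2 = 915 // 2^2 = 228
Final: R3 = 228

228


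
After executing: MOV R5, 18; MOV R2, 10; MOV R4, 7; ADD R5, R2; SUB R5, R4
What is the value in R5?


Register state trace:
  MOV R5, 18  → R5 = 18
  MOV R2, 10  → R2 = 10
  MOV R4, 7  → R4 = 7
  ADD R5, R2  → R5 = 18 + 10 = 28
  SUB R5, R4  → R5 = 28 - 7 = 21
Final: R5 = 21

21


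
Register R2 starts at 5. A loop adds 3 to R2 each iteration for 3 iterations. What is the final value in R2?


Starting value: R2 = 5
  Iter 1: R2 = 5 + 3 = 8
  Iter 2: R2 = 8 + 3 = 11
  Iter 3: R2 = 11 + 3 = 14
Final: R2 = 14

14


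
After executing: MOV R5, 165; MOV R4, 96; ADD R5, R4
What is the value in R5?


Register state trace:
  MOV R5, 165  → R5 = 165
  MOV R4, 96  → R4 = 96
  ADD R5, R4  → R5 = 165 + 96 = 261
Final: R5 = 261

261


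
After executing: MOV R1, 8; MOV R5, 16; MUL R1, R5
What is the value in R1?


Register state trace:
  MOV R1, 8  → R1 = 8
  MOV R5, 16  → R5 = 16
  MUL R1, R5  → R1 = 8 * 16 = 128
Final: R1 = 128

128


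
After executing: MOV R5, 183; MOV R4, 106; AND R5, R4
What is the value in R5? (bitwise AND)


Register state trace:
  MOV R5, 183  → R5 = 183 (0b10110111)
  MOV R4, 106  → R4 = 106 (0b01101010)
  AND R5, R4  → R5 = 183 AND 106 = 34 (0b00100010)
Final: R5 = 34

34


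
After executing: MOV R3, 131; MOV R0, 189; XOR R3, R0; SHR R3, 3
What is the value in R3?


Register state trace:
  MOV R3, 131  → R3 = 131 (0b10000011)
  MOV R0, 189  → R0 = 189 (0b10111101)
  XOR R3, R0  → R3 = 131 XOR 189 = 62 (0b00111110)
  SHR R3, 3  → R3 = 62 >> 3 = 7
Final: R3 = 7

7


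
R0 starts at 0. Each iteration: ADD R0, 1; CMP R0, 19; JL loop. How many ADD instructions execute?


Loop trace (R0 starts at 0, target 19, step 1):
  ADD #1: R0 = 0 + 1 = 1  → 1 < 19, loop
  ADD #2: R0 = 1 + 1 = 2  → 2 < 19, loop
  ADD #3: R0 = 2 + 1 = 3  → 3 < 19, loop
  ADD #4: R0 = 3 + 1 = 4  → 4 < 19, loop
  ADD #5: R0 = 4 + 1 = 5  → 5 < 19, loop
  ADD #6: R0 = 5 + 1 = 6  → 6 < 19, loop
  ADD #7: R0 = 6 + 1 = 7  → 7 < 19, loop
  ADD #8: R0 = 7 + 1 = 8  → 8 < 19, loop
  ADD #9: R0 = 8 + 1 = 9  → 9 < 19, loop
  ADD #10: R0 = 9 + 1 = 10  → 10 < 19, loop
  ADD #11: R0 = 10 + 1 = 11  → 11 < 19, loop
  ADD #12: R0 = 11 + 1 = 12  → 12 < 19, loop
  ADD #13: R0 = 12 + 1 = 13  → 13 < 19, loop
  ADD #14: R0 = 13 + 1 = 14  → 14 < 19, loop
  ADD #15: R0 = 14 + 1 = 15  → 15 < 19, loop
  ADD #16: R0 = 15 + 1 = 16  → 16 < 19, loop
  ADD #17: R0 = 16 + 1 = 17  → 17 < 19, loop
  ADD #18: R0 = 17 + 1 = 18  → 18 < 19, loop
  ADD #19: R0 = 18 + 1 = 19  → 19 >= 19, exit
Total ADD instructions: 19

19


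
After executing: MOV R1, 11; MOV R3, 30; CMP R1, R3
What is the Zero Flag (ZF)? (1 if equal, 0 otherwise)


Register state trace:
  MOV R1, 11  → R1 = 11
  MOV R3, 30  → R3 = 30
  CMP R1, R3  → computes 11 - 30 = -19
  Result is nonzero, so values are not equal
ZF = 0

0


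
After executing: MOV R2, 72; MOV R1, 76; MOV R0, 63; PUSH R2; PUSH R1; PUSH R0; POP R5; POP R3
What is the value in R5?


Stack trace (top is rightmost):
  MOV R2, 72  → R2 = 72
  MOV R1, 76  → R1 = 76
  MOV R0, 63  → R0 = 63
  PUSH R2  → stack: [72]
  PUSH R1  → stack: [72, 76]
  PUSH R0  → stack: [72, 76, 63]
  POP R5  → R5 = 63, stack: [72, 76]
  POP R3  → R3 = 76, stack: [72]
Final: R5 = 63

63


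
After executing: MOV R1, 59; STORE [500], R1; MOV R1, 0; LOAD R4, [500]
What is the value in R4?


Register and memory trace:
  MOV R1, 59  → R1 = 59
  STORE [500], R1  → mem[500] = 59
  MOV R1, 0  → R1 = 0
  LOAD R4, [500]  → R4 = mem[500] = 59
Final: R4 = 59

59


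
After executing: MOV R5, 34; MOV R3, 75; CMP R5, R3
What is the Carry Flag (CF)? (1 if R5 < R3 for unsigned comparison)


Register state trace:
  MOV R5, 34  → R5 = 34
  MOV R3, 75  → R3 = 75
  CMP R5, R3  → unsigned 34 - 75: borrow occurs
  34 < 75, so CF = 1
CF = 1

1


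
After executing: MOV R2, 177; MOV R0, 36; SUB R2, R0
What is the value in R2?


Register state trace:
  MOV R2, 177  → R2 = 177
  MOV R0, 36  → R0 = 36
  SUB R2, R0  → R2 = 177 - 36 = 141
Final: R2 = 141

141


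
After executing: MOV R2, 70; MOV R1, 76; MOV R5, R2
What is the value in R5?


Register state trace:
  MOV R2, 70  → R2 = 70
  MOV R1, 76  → R1 = 76
  MOV R5, R2  → R5 = 70
Final: R5 = 70

70


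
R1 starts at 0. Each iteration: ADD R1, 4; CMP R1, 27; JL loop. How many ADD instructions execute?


Loop trace (R1 starts at 0, target 27, step 4):
  ADD #1: R1 = 0 + 4 = 4  → 4 < 27, loop
  ADD #2: R1 = 4 + 4 = 8  → 8 < 27, loop
  ADD #3: R1 = 8 + 4 = 12  → 12 < 27, loop
  ADD #4: R1 = 12 + 4 = 16  → 16 < 27, loop
  ADD #5: R1 = 16 + 4 = 20  → 20 < 27, loop
  ADD #6: R1 = 20 + 4 = 24  → 24 < 27, loop
  ADD #7: R1 = 24 + 4 = 28  → 28 >= 27, exit
Total ADD instructions: 7

7


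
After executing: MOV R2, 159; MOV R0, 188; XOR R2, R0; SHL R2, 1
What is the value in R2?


Register state trace:
  MOV R2, 159  → R2 = 159 (0b10011111)
  MOV R0, 188  → R0 = 188 (0b10111100)
  XOR R2, R0  → R2 = 159 XOR 188 = 35 (0b00100011)
  SHL R2, 1  → R2 = 35 << 1 = 70
Final: R2 = 70

70


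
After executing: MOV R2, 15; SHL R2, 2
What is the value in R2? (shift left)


Register state trace:
  MOV R2, 15  → R2 = 15
  SHL R2, 2  → R2 = 15 << 2 = 15 * 2^2 = 60
Final: R2 = 60

60


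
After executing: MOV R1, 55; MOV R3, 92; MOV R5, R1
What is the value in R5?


Register state trace:
  MOV R1, 55  → R1 = 55
  MOV R3, 92  → R3 = 92
  MOV R5, R1  → R5 = 55
Final: R5 = 55

55


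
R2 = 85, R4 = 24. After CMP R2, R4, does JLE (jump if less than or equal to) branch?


Trace:
  R2 = 85, R4 = 24
  CMP R2, R4  → compares 85 vs 24
  JLE checks: is 85 less than or equal to 24?
  85 > 24, so condition is false
Branch taken: No

No


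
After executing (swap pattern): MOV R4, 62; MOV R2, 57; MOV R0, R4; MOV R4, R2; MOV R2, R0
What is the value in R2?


Register state trace (swap pattern):
  MOV R4, 62  → R4 = 62
  MOV R2, 57  → R2 = 57
  MOV R0, R4  → R0 = 62  (save R4)
  MOV R4, R2  → R4 = 57  (R4 gets R2's value)
  MOV R2, R0  → R2 = 62  (R2 gets saved value)
Final: R2 = 62

62


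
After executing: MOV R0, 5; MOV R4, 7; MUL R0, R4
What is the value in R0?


Register state trace:
  MOV R0, 5  → R0 = 5
  MOV R4, 7  → R4 = 7
  MUL R0, R4  → R0 = 5 * 7 = 35
Final: R0 = 35

35


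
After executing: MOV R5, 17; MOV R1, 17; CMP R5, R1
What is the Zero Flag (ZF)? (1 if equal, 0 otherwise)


Register state trace:
  MOV R5, 17  → R5 = 17
  MOV R1, 17  → R1 = 17
  CMP R5, R1  → computes 17 - 17 = 0
  Result is zero, so values are equal
ZF = 1

1


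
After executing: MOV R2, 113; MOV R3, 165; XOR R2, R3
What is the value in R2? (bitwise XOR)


Register state trace:
  MOV R2, 113  → R2 = 113 (0b01110001)
  MOV R3, 165  → R3 = 165 (0b10100101)
  XOR R2, R3  → R2 = 113 XOR 165 = 212 (0b11010100)
Final: R2 = 212

212


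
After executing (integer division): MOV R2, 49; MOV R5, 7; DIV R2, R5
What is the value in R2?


Register state trace:
  MOV R2, 49  → R2 = 49
  MOV R5, 7  → R5 = 7
  DIV R2, R5  → R2 = 49 // 7 = 7
Final: R2 = 7

7


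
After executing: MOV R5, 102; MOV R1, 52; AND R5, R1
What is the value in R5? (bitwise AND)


Register state trace:
  MOV R5, 102  → R5 = 102 (0b01100110)
  MOV R1, 52  → R1 = 52 (0b00110100)
  AND R5, R1  → R5 = 102 AND 52 = 36 (0b00100100)
Final: R5 = 36

36


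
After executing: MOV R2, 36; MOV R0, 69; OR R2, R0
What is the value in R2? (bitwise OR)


Register state trace:
  MOV R2, 36  → R2 = 36 (0b00100100)
  MOV R0, 69  → R0 = 69 (0b01000101)
  OR R2, R0   → R2 = 36 OR 69 = 101 (0b01100101)
Final: R2 = 101

101


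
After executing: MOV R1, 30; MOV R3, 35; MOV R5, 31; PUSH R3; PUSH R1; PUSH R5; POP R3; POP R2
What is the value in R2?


Stack trace (top is rightmost):
  MOV R1, 30  → R1 = 30
  MOV R3, 35  → R3 = 35
  MOV R5, 31  → R5 = 31
  PUSH R3  → stack: [35]
  PUSH R1  → stack: [35, 30]
  PUSH R5  → stack: [35, 30, 31]
  POP R3  → R3 = 31, stack: [35, 30]
  POP R2  → R2 = 30, stack: [35]
Final: R2 = 30

30


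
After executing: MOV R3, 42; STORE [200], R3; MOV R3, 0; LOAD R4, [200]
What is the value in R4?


Register and memory trace:
  MOV R3, 42  → R3 = 42
  STORE [200], R3  → mem[200] = 42
  MOV R3, 0  → R3 = 0
  LOAD R4, [200]  → R4 = mem[200] = 42
Final: R4 = 42

42


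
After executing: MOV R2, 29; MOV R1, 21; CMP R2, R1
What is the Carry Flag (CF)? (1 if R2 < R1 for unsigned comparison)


Register state trace:
  MOV R2, 29  → R2 = 29
  MOV R1, 21  → R1 = 21
  CMP R2, R1  → unsigned 29 - 21: no borrow
  29 >= 21, so CF = 0
CF = 0

0


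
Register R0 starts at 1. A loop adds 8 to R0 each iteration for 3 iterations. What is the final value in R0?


Starting value: R0 = 1
  Iter 1: R0 = 1 + 8 = 9
  Iter 2: R0 = 9 + 8 = 17
  Iter 3: R0 = 17 + 8 = 25
Final: R0 = 25

25


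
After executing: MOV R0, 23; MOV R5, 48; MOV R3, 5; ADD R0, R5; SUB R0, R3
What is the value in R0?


Register state trace:
  MOV R0, 23  → R0 = 23
  MOV R5, 48  → R5 = 48
  MOV R3, 5  → R3 = 5
  ADD R0, R5  → R0 = 23 + 48 = 71
  SUB R0, R3  → R0 = 71 - 5 = 66
Final: R0 = 66

66


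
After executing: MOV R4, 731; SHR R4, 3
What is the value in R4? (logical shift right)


Register state trace:
  MOV R4, 731  → R4 = 731
  SHR R4, 3  → R4 = 731 >> 3 = 731 // 2^3 = 91
Final: R4 = 91

91


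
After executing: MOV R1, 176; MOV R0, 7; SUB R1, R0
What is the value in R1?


Register state trace:
  MOV R1, 176  → R1 = 176
  MOV R0, 7  → R0 = 7
  SUB R1, R0  → R1 = 176 - 7 = 169
Final: R1 = 169

169


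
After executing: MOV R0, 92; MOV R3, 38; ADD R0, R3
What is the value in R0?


Register state trace:
  MOV R0, 92  → R0 = 92
  MOV R3, 38  → R3 = 38
  ADD R0, R3  → R0 = 92 + 38 = 130
Final: R0 = 130

130


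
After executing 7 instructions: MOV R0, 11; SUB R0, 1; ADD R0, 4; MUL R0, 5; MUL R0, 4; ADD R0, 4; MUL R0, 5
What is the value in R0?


Register state trace:
  MOV R0, 11  → R0 = 11
  SUB R0, 1  → R0 = 11 - 1 = 10
  ADD R0, 4  → R0 = 10 + 4 = 14
  MUL R0, 5  → R0 = 14 * 5 = 70
  MUL R0, 4  → R0 = 70 * 4 = 280
  ADD R0, 4  → R0 = 280 + 4 = 284
  MUL R0, 5  → R0 = 284 * 5 = 1420
Final: R0 = 1420

1420


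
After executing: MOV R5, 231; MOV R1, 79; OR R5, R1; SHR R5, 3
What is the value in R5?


Register state trace:
  MOV R5, 231  → R5 = 231 (0b11100111)
  MOV R1, 79  → R1 = 79 (0b01001111)
  OR R5, R1  → R5 = 231 OR 79 = 239 (0b11101111)
  SHR R5, 3  → R5 = 239 >> 3 = 29
Final: R5 = 29

29


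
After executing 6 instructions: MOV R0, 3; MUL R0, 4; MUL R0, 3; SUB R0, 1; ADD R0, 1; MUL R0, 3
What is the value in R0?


Register state trace:
  MOV R0, 3  → R0 = 3
  MUL R0, 4  → R0 = 3 * 4 = 12
  MUL R0, 3  → R0 = 12 * 3 = 36
  SUB R0, 1  → R0 = 36 - 1 = 35
  ADD R0, 1  → R0 = 35 + 1 = 36
  MUL R0, 3  → R0 = 36 * 3 = 108
Final: R0 = 108

108


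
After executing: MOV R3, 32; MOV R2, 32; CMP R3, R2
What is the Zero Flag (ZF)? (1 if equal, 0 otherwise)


Register state trace:
  MOV R3, 32  → R3 = 32
  MOV R2, 32  → R2 = 32
  CMP R3, R2  → computes 32 - 32 = 0
  Result is zero, so values are equal
ZF = 1

1


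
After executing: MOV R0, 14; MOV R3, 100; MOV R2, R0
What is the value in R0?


Register state trace:
  MOV R0, 14  → R0 = 14
  MOV R3, 100  → R3 = 100
  MOV R2, R0  → R2 = 14
Final: R0 = 14

14


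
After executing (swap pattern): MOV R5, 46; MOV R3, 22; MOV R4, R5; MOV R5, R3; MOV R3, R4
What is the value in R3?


Register state trace (swap pattern):
  MOV R5, 46  → R5 = 46
  MOV R3, 22  → R3 = 22
  MOV R4, R5  → R4 = 46  (save R5)
  MOV R5, R3  → R5 = 22  (R5 gets R3's value)
  MOV R3, R4  → R3 = 46  (R3 gets saved value)
Final: R3 = 46

46


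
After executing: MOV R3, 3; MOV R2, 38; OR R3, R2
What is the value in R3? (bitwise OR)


Register state trace:
  MOV R3, 3  → R3 = 3 (0b00000011)
  MOV R2, 38  → R2 = 38 (0b00100110)
  OR R3, R2   → R3 = 3 OR 38 = 39 (0b00100111)
Final: R3 = 39

39


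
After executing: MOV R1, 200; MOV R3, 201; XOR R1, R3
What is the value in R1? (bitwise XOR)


Register state trace:
  MOV R1, 200  → R1 = 200 (0b11001000)
  MOV R3, 201  → R3 = 201 (0b11001001)
  XOR R1, R3  → R1 = 200 XOR 201 = 1 (0b00000001)
Final: R1 = 1

1


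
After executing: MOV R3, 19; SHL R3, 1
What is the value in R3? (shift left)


Register state trace:
  MOV R3, 19  → R3 = 19
  SHL R3, 1  → R3 = 19 << 1 = 19 * 2^1 = 38
Final: R3 = 38

38


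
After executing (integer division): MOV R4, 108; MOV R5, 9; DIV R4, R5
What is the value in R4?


Register state trace:
  MOV R4, 108  → R4 = 108
  MOV R5, 9  → R5 = 9
  DIV R4, R5  → R4 = 108 // 9 = 12
Final: R4 = 12

12


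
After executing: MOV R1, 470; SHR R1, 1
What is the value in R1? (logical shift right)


Register state trace:
  MOV R1, 470  → R1 = 470
  SHR R1, 1  → R1 = 470 >> 1 = 470 // 2^1 = 235
Final: R1 = 235

235


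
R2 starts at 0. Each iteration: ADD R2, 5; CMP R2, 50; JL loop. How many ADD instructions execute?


Loop trace (R2 starts at 0, target 50, step 5):
  ADD #1: R2 = 0 + 5 = 5  → 5 < 50, loop
  ADD #2: R2 = 5 + 5 = 10  → 10 < 50, loop
  ADD #3: R2 = 10 + 5 = 15  → 15 < 50, loop
  ADD #4: R2 = 15 + 5 = 20  → 20 < 50, loop
  ADD #5: R2 = 20 + 5 = 25  → 25 < 50, loop
  ADD #6: R2 = 25 + 5 = 30  → 30 < 50, loop
  ADD #7: R2 = 30 + 5 = 35  → 35 < 50, loop
  ADD #8: R2 = 35 + 5 = 40  → 40 < 50, loop
  ADD #9: R2 = 40 + 5 = 45  → 45 < 50, loop
  ADD #10: R2 = 45 + 5 = 50  → 50 >= 50, exit
Total ADD instructions: 10

10


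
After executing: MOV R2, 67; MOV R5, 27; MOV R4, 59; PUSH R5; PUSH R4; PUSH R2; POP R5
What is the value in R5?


Stack trace (top is rightmost):
  MOV R2, 67  → R2 = 67
  MOV R5, 27  → R5 = 27
  MOV R4, 59  → R4 = 59
  PUSH R5  → stack: [27]
  PUSH R4  → stack: [27, 59]
  PUSH R2  → stack: [27, 59, 67]
  POP R5  → R5 = 67, stack: [27, 59]
Final: R5 = 67

67


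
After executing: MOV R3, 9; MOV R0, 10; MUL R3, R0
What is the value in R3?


Register state trace:
  MOV R3, 9  → R3 = 9
  MOV R0, 10  → R0 = 10
  MUL R3, R0  → R3 = 9 * 10 = 90
Final: R3 = 90

90


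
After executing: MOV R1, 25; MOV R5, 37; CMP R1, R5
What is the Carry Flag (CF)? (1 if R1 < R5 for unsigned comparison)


Register state trace:
  MOV R1, 25  → R1 = 25
  MOV R5, 37  → R5 = 37
  CMP R1, R5  → unsigned 25 - 37: borrow occurs
  25 < 37, so CF = 1
CF = 1

1


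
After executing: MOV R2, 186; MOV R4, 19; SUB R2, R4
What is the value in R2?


Register state trace:
  MOV R2, 186  → R2 = 186
  MOV R4, 19  → R4 = 19
  SUB R2, R4  → R2 = 186 - 19 = 167
Final: R2 = 167

167


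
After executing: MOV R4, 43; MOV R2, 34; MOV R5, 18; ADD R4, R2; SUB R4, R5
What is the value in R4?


Register state trace:
  MOV R4, 43  → R4 = 43
  MOV R2, 34  → R2 = 34
  MOV R5, 18  → R5 = 18
  ADD R4, R2  → R4 = 43 + 34 = 77
  SUB R4, R5  → R4 = 77 - 18 = 59
Final: R4 = 59

59


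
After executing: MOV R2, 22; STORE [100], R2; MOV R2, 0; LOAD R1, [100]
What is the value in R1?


Register and memory trace:
  MOV R2, 22  → R2 = 22
  STORE [100], R2  → mem[100] = 22
  MOV R2, 0  → R2 = 0
  LOAD R1, [100]  → R1 = mem[100] = 22
Final: R1 = 22

22


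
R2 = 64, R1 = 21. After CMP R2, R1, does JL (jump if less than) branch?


Trace:
  R2 = 64, R1 = 21
  CMP R2, R1  → compares 64 vs 21
  JL checks: is 64 less than 21?
  64 > 21, so condition is false
Branch taken: No

No


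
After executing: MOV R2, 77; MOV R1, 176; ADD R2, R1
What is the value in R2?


Register state trace:
  MOV R2, 77  → R2 = 77
  MOV R1, 176  → R1 = 176
  ADD R2, R1  → R2 = 77 + 176 = 253
Final: R2 = 253

253


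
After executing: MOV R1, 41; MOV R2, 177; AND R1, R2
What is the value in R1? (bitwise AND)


Register state trace:
  MOV R1, 41  → R1 = 41 (0b00101001)
  MOV R2, 177  → R2 = 177 (0b10110001)
  AND R1, R2  → R1 = 41 AND 177 = 33 (0b00100001)
Final: R1 = 33

33


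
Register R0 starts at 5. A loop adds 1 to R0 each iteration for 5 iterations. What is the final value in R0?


Starting value: R0 = 5
  Iter 1: R0 = 5 + 1 = 6
  Iter 2: R0 = 6 + 1 = 7
  Iter 3: R0 = 7 + 1 = 8
  Iter 4: R0 = 8 + 1 = 9
  Iter 5: R0 = 9 + 1 = 10
Final: R0 = 10

10


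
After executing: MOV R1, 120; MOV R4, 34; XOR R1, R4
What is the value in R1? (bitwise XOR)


Register state trace:
  MOV R1, 120  → R1 = 120 (0b01111000)
  MOV R4, 34  → R4 = 34 (0b00100010)
  XOR R1, R4  → R1 = 120 XOR 34 = 90 (0b01011010)
Final: R1 = 90

90


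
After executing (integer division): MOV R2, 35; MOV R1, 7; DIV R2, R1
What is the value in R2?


Register state trace:
  MOV R2, 35  → R2 = 35
  MOV R1, 7  → R1 = 7
  DIV R2, R1  → R2 = 35 // 7 = 5
Final: R2 = 5

5


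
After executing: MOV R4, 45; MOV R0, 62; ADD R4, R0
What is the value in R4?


Register state trace:
  MOV R4, 45  → R4 = 45
  MOV R0, 62  → R0 = 62
  ADD R4, R0  → R4 = 45 + 62 = 107
Final: R4 = 107

107


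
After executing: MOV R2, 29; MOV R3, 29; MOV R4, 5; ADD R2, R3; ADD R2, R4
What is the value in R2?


Register state trace:
  MOV R2, 29  → R2 = 29
  MOV R3, 29  → R3 = 29
  MOV R4, 5  → R4 = 5
  ADD R2, R3  → R2 = 29 + 29 = 58
  ADD R2, R4  → R2 = 58 + 5 = 63
Final: R2 = 63

63


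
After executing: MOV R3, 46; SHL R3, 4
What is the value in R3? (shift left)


Register state trace:
  MOV R3, 46  → R3 = 46
  SHL R3, 4  → R3 = 46 << 4 = 46 * 2^4 = 736
Final: R3 = 736

736


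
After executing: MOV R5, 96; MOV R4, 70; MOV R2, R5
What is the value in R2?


Register state trace:
  MOV R5, 96  → R5 = 96
  MOV R4, 70  → R4 = 70
  MOV R2, R5  → R2 = 96
Final: R2 = 96

96


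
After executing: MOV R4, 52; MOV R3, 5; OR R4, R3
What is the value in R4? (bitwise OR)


Register state trace:
  MOV R4, 52  → R4 = 52 (0b00110100)
  MOV R3, 5  → R3 = 5 (0b00000101)
  OR R4, R3   → R4 = 52 OR 5 = 53 (0b00110101)
Final: R4 = 53

53


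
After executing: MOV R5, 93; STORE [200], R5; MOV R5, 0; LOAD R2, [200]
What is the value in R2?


Register and memory trace:
  MOV R5, 93  → R5 = 93
  STORE [200], R5  → mem[200] = 93
  MOV R5, 0  → R5 = 0
  LOAD R2, [200]  → R2 = mem[200] = 93
Final: R2 = 93

93


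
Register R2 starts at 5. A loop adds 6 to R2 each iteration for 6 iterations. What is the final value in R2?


Starting value: R2 = 5
  Iter 1: R2 = 5 + 6 = 11
  Iter 2: R2 = 11 + 6 = 17
  Iter 3: R2 = 17 + 6 = 23
  Iter 4: R2 = 23 + 6 = 29
  Iter 5: R2 = 29 + 6 = 35
  Iter 6: R2 = 35 + 6 = 41
Final: R2 = 41

41


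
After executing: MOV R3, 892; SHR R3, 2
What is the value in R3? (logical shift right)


Register state trace:
  MOV R3, 892  → R3 = 892
  SHR R3, 2  → R3 = 892 >> 2 = 892 // 2^2 = 223
Final: R3 = 223

223


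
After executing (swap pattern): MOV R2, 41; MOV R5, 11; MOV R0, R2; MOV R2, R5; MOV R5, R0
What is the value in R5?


Register state trace (swap pattern):
  MOV R2, 41  → R2 = 41
  MOV R5, 11  → R5 = 11
  MOV R0, R2  → R0 = 41  (save R2)
  MOV R2, R5  → R2 = 11  (R2 gets R5's value)
  MOV R5, R0  → R5 = 41  (R5 gets saved value)
Final: R5 = 41

41


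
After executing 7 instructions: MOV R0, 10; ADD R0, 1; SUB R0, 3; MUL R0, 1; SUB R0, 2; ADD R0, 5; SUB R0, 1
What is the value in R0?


Register state trace:
  MOV R0, 10  → R0 = 10
  ADD R0, 1  → R0 = 10 + 1 = 11
  SUB R0, 3  → R0 = 11 - 3 = 8
  MUL R0, 1  → R0 = 8 * 1 = 8
  SUB R0, 2  → R0 = 8 - 2 = 6
  ADD R0, 5  → R0 = 6 + 5 = 11
  SUB R0, 1  → R0 = 11 - 1 = 10
Final: R0 = 10

10


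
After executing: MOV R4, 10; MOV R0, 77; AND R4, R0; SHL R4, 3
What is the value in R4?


Register state trace:
  MOV R4, 10  → R4 = 10 (0b00001010)
  MOV R0, 77  → R0 = 77 (0b01001101)
  AND R4, R0  → R4 = 10 AND 77 = 8 (0b00001000)
  SHL R4, 3  → R4 = 8 << 3 = 64
Final: R4 = 64

64


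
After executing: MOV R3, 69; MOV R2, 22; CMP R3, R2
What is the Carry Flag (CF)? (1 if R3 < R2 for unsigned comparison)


Register state trace:
  MOV R3, 69  → R3 = 69
  MOV R2, 22  → R2 = 22
  CMP R3, R2  → unsigned 69 - 22: no borrow
  69 >= 22, so CF = 0
CF = 0

0


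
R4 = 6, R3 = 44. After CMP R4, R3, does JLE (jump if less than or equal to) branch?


Trace:
  R4 = 6, R3 = 44
  CMP R4, R3  → compares 6 vs 44
  JLE checks: is 6 less than or equal to 44?
  6 < 44, so condition is true
Branch taken: Yes

Yes


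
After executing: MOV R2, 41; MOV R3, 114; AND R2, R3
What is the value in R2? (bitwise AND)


Register state trace:
  MOV R2, 41  → R2 = 41 (0b00101001)
  MOV R3, 114  → R3 = 114 (0b01110010)
  AND R2, R3  → R2 = 41 AND 114 = 32 (0b00100000)
Final: R2 = 32

32


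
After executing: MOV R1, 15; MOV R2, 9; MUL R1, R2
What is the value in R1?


Register state trace:
  MOV R1, 15  → R1 = 15
  MOV R2, 9  → R2 = 9
  MUL R1, R2  → R1 = 15 * 9 = 135
Final: R1 = 135

135


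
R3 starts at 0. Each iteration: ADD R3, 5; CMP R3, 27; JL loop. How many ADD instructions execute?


Loop trace (R3 starts at 0, target 27, step 5):
  ADD #1: R3 = 0 + 5 = 5  → 5 < 27, loop
  ADD #2: R3 = 5 + 5 = 10  → 10 < 27, loop
  ADD #3: R3 = 10 + 5 = 15  → 15 < 27, loop
  ADD #4: R3 = 15 + 5 = 20  → 20 < 27, loop
  ADD #5: R3 = 20 + 5 = 25  → 25 < 27, loop
  ADD #6: R3 = 25 + 5 = 30  → 30 >= 27, exit
Total ADD instructions: 6

6


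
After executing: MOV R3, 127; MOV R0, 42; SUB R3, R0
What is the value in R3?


Register state trace:
  MOV R3, 127  → R3 = 127
  MOV R0, 42  → R0 = 42
  SUB R3, R0  → R3 = 127 - 42 = 85
Final: R3 = 85

85


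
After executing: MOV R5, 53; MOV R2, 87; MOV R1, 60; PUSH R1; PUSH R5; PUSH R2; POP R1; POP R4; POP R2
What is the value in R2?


Stack trace (top is rightmost):
  MOV R5, 53  → R5 = 53
  MOV R2, 87  → R2 = 87
  MOV R1, 60  → R1 = 60
  PUSH R1  → stack: [60]
  PUSH R5  → stack: [60, 53]
  PUSH R2  → stack: [60, 53, 87]
  POP R1  → R1 = 87, stack: [60, 53]
  POP R4  → R4 = 53, stack: [60]
  POP R2  → R2 = 60, stack: []
Final: R2 = 60

60


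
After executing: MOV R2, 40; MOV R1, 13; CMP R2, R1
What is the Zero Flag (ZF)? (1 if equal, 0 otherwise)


Register state trace:
  MOV R2, 40  → R2 = 40
  MOV R1, 13  → R1 = 13
  CMP R2, R1  → computes 40 - 13 = 27
  Result is nonzero, so values are not equal
ZF = 0

0


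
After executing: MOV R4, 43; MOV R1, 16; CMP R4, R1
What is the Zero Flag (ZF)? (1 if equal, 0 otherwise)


Register state trace:
  MOV R4, 43  → R4 = 43
  MOV R1, 16  → R1 = 16
  CMP R4, R1  → computes 43 - 16 = 27
  Result is nonzero, so values are not equal
ZF = 0

0


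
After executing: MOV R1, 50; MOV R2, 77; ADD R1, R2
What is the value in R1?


Register state trace:
  MOV R1, 50  → R1 = 50
  MOV R2, 77  → R2 = 77
  ADD R1, R2  → R1 = 50 + 77 = 127
Final: R1 = 127

127


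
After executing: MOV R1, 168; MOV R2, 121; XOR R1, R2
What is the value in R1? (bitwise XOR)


Register state trace:
  MOV R1, 168  → R1 = 168 (0b10101000)
  MOV R2, 121  → R2 = 121 (0b01111001)
  XOR R1, R2  → R1 = 168 XOR 121 = 209 (0b11010001)
Final: R1 = 209

209


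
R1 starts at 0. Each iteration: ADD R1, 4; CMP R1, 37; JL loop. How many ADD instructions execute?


Loop trace (R1 starts at 0, target 37, step 4):
  ADD #1: R1 = 0 + 4 = 4  → 4 < 37, loop
  ADD #2: R1 = 4 + 4 = 8  → 8 < 37, loop
  ADD #3: R1 = 8 + 4 = 12  → 12 < 37, loop
  ADD #4: R1 = 12 + 4 = 16  → 16 < 37, loop
  ADD #5: R1 = 16 + 4 = 20  → 20 < 37, loop
  ADD #6: R1 = 20 + 4 = 24  → 24 < 37, loop
  ADD #7: R1 = 24 + 4 = 28  → 28 < 37, loop
  ADD #8: R1 = 28 + 4 = 32  → 32 < 37, loop
  ADD #9: R1 = 32 + 4 = 36  → 36 < 37, loop
  ADD #10: R1 = 36 + 4 = 40  → 40 >= 37, exit
Total ADD instructions: 10

10


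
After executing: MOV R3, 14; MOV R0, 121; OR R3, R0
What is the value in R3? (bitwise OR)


Register state trace:
  MOV R3, 14  → R3 = 14 (0b00001110)
  MOV R0, 121  → R0 = 121 (0b01111001)
  OR R3, R0   → R3 = 14 OR 121 = 127 (0b01111111)
Final: R3 = 127

127


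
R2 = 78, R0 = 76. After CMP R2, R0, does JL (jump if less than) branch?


Trace:
  R2 = 78, R0 = 76
  CMP R2, R0  → compares 78 vs 76
  JL checks: is 78 less than 76?
  78 > 76, so condition is false
Branch taken: No

No


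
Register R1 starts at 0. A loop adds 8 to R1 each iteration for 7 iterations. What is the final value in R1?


Starting value: R1 = 0
  Iter 1: R1 = 0 + 8 = 8
  Iter 2: R1 = 8 + 8 = 16
  Iter 3: R1 = 16 + 8 = 24
  Iter 4: R1 = 24 + 8 = 32
  Iter 5: R1 = 32 + 8 = 40
  Iter 6: R1 = 40 + 8 = 48
  Iter 7: R1 = 48 + 8 = 56
Final: R1 = 56

56


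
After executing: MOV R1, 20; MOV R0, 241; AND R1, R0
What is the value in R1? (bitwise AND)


Register state trace:
  MOV R1, 20  → R1 = 20 (0b00010100)
  MOV R0, 241  → R0 = 241 (0b11110001)
  AND R1, R0  → R1 = 20 AND 241 = 16 (0b00010000)
Final: R1 = 16

16


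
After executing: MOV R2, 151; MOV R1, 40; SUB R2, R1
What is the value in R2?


Register state trace:
  MOV R2, 151  → R2 = 151
  MOV R1, 40  → R1 = 40
  SUB R2, R1  → R2 = 151 - 40 = 111
Final: R2 = 111

111


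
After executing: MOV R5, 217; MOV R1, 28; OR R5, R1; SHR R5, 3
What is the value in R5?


Register state trace:
  MOV R5, 217  → R5 = 217 (0b11011001)
  MOV R1, 28  → R1 = 28 (0b00011100)
  OR R5, R1  → R5 = 217 OR 28 = 221 (0b11011101)
  SHR R5, 3  → R5 = 221 >> 3 = 27
Final: R5 = 27

27


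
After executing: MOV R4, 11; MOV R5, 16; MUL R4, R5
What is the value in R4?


Register state trace:
  MOV R4, 11  → R4 = 11
  MOV R5, 16  → R5 = 16
  MUL R4, R5  → R4 = 11 * 16 = 176
Final: R4 = 176

176


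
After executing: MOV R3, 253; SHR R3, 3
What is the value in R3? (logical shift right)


Register state trace:
  MOV R3, 253  → R3 = 253
  SHR R3, 3  → R3 = 253 >> 3 = 253 // 2^3 = 31
Final: R3 = 31

31


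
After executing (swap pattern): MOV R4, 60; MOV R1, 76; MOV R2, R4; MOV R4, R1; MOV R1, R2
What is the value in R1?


Register state trace (swap pattern):
  MOV R4, 60  → R4 = 60
  MOV R1, 76  → R1 = 76
  MOV R2, R4  → R2 = 60  (save R4)
  MOV R4, R1  → R4 = 76  (R4 gets R1's value)
  MOV R1, R2  → R1 = 60  (R1 gets saved value)
Final: R1 = 60

60


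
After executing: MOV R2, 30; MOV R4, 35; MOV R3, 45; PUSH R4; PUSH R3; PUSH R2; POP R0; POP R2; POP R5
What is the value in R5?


Stack trace (top is rightmost):
  MOV R2, 30  → R2 = 30
  MOV R4, 35  → R4 = 35
  MOV R3, 45  → R3 = 45
  PUSH R4  → stack: [35]
  PUSH R3  → stack: [35, 45]
  PUSH R2  → stack: [35, 45, 30]
  POP R0  → R0 = 30, stack: [35, 45]
  POP R2  → R2 = 45, stack: [35]
  POP R5  → R5 = 35, stack: []
Final: R5 = 35

35


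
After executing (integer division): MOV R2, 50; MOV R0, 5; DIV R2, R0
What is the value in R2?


Register state trace:
  MOV R2, 50  → R2 = 50
  MOV R0, 5  → R0 = 5
  DIV R2, R0  → R2 = 50 // 5 = 10
Final: R2 = 10

10


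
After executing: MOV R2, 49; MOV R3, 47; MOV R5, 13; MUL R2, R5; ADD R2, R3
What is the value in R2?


Register state trace:
  MOV R2, 49  → R2 = 49
  MOV R3, 47  → R3 = 47
  MOV R5, 13  → R5 = 13
  MUL R2, R5  → R2 = 49 * 13 = 637
  ADD R2, R3  → R2 = 637 + 47 = 684
Final: R2 = 684

684


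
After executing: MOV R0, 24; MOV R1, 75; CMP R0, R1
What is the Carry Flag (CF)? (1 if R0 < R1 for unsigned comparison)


Register state trace:
  MOV R0, 24  → R0 = 24
  MOV R1, 75  → R1 = 75
  CMP R0, R1  → unsigned 24 - 75: borrow occurs
  24 < 75, so CF = 1
CF = 1

1


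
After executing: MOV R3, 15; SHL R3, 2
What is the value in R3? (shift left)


Register state trace:
  MOV R3, 15  → R3 = 15
  SHL R3, 2  → R3 = 15 << 2 = 15 * 2^2 = 60
Final: R3 = 60

60


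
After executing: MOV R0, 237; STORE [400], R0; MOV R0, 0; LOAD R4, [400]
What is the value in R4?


Register and memory trace:
  MOV R0, 237  → R0 = 237
  STORE [400], R0  → mem[400] = 237
  MOV R0, 0  → R0 = 0
  LOAD R4, [400]  → R4 = mem[400] = 237
Final: R4 = 237

237


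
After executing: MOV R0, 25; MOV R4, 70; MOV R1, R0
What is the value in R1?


Register state trace:
  MOV R0, 25  → R0 = 25
  MOV R4, 70  → R4 = 70
  MOV R1, R0  → R1 = 25
Final: R1 = 25

25


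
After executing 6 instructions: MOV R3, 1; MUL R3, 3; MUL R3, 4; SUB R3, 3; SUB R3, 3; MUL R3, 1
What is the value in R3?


Register state trace:
  MOV R3, 1  → R3 = 1
  MUL R3, 3  → R3 = 1 * 3 = 3
  MUL R3, 4  → R3 = 3 * 4 = 12
  SUB R3, 3  → R3 = 12 - 3 = 9
  SUB R3, 3  → R3 = 9 - 3 = 6
  MUL R3, 1  → R3 = 6 * 1 = 6
Final: R3 = 6

6


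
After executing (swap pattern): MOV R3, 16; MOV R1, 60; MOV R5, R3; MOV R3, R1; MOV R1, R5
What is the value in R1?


Register state trace (swap pattern):
  MOV R3, 16  → R3 = 16
  MOV R1, 60  → R1 = 60
  MOV R5, R3  → R5 = 16  (save R3)
  MOV R3, R1  → R3 = 60  (R3 gets R1's value)
  MOV R1, R5  → R1 = 16  (R1 gets saved value)
Final: R1 = 16

16


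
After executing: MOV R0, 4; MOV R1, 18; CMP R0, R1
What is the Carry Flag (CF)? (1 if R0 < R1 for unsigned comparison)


Register state trace:
  MOV R0, 4  → R0 = 4
  MOV R1, 18  → R1 = 18
  CMP R0, R1  → unsigned 4 - 18: borrow occurs
  4 < 18, so CF = 1
CF = 1

1


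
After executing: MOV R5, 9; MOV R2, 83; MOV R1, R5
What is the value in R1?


Register state trace:
  MOV R5, 9  → R5 = 9
  MOV R2, 83  → R2 = 83
  MOV R1, R5  → R1 = 9
Final: R1 = 9

9


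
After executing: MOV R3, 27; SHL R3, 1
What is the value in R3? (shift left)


Register state trace:
  MOV R3, 27  → R3 = 27
  SHL R3, 1  → R3 = 27 << 1 = 27 * 2^1 = 54
Final: R3 = 54

54


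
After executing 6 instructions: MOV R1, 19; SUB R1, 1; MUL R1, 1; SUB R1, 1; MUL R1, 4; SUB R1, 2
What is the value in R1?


Register state trace:
  MOV R1, 19  → R1 = 19
  SUB R1, 1  → R1 = 19 - 1 = 18
  MUL R1, 1  → R1 = 18 * 1 = 18
  SUB R1, 1  → R1 = 18 - 1 = 17
  MUL R1, 4  → R1 = 17 * 4 = 68
  SUB R1, 2  → R1 = 68 - 2 = 66
Final: R1 = 66

66


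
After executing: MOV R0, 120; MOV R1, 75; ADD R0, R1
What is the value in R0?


Register state trace:
  MOV R0, 120  → R0 = 120
  MOV R1, 75  → R1 = 75
  ADD R0, R1  → R0 = 120 + 75 = 195
Final: R0 = 195

195


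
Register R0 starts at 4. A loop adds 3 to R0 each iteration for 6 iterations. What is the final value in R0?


Starting value: R0 = 4
  Iter 1: R0 = 4 + 3 = 7
  Iter 2: R0 = 7 + 3 = 10
  Iter 3: R0 = 10 + 3 = 13
  Iter 4: R0 = 13 + 3 = 16
  Iter 5: R0 = 16 + 3 = 19
  Iter 6: R0 = 19 + 3 = 22
Final: R0 = 22

22


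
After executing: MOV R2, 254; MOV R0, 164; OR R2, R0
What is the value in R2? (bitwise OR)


Register state trace:
  MOV R2, 254  → R2 = 254 (0b11111110)
  MOV R0, 164  → R0 = 164 (0b10100100)
  OR R2, R0   → R2 = 254 OR 164 = 254 (0b11111110)
Final: R2 = 254

254


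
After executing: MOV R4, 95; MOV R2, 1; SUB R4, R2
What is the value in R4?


Register state trace:
  MOV R4, 95  → R4 = 95
  MOV R2, 1  → R2 = 1
  SUB R4, R2  → R4 = 95 - 1 = 94
Final: R4 = 94

94


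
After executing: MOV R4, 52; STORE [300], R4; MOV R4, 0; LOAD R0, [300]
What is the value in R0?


Register and memory trace:
  MOV R4, 52  → R4 = 52
  STORE [300], R4  → mem[300] = 52
  MOV R4, 0  → R4 = 0
  LOAD R0, [300]  → R0 = mem[300] = 52
Final: R0 = 52

52


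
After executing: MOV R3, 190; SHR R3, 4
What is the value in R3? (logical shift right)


Register state trace:
  MOV R3, 190  → R3 = 190
  SHR R3, 4  → R3 = 190 >> 4 = 190 // 2^4 = 11
Final: R3 = 11

11


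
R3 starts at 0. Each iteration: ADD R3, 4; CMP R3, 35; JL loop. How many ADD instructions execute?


Loop trace (R3 starts at 0, target 35, step 4):
  ADD #1: R3 = 0 + 4 = 4  → 4 < 35, loop
  ADD #2: R3 = 4 + 4 = 8  → 8 < 35, loop
  ADD #3: R3 = 8 + 4 = 12  → 12 < 35, loop
  ADD #4: R3 = 12 + 4 = 16  → 16 < 35, loop
  ADD #5: R3 = 16 + 4 = 20  → 20 < 35, loop
  ADD #6: R3 = 20 + 4 = 24  → 24 < 35, loop
  ADD #7: R3 = 24 + 4 = 28  → 28 < 35, loop
  ADD #8: R3 = 28 + 4 = 32  → 32 < 35, loop
  ADD #9: R3 = 32 + 4 = 36  → 36 >= 35, exit
Total ADD instructions: 9

9


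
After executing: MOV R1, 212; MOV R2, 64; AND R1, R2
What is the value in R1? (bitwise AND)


Register state trace:
  MOV R1, 212  → R1 = 212 (0b11010100)
  MOV R2, 64  → R2 = 64 (0b01000000)
  AND R1, R2  → R1 = 212 AND 64 = 64 (0b01000000)
Final: R1 = 64

64


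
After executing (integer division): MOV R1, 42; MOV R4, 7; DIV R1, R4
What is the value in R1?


Register state trace:
  MOV R1, 42  → R1 = 42
  MOV R4, 7  → R4 = 7
  DIV R1, R4  → R1 = 42 // 7 = 6
Final: R1 = 6

6


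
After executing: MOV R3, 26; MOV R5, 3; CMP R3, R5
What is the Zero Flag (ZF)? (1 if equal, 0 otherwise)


Register state trace:
  MOV R3, 26  → R3 = 26
  MOV R5, 3  → R5 = 3
  CMP R3, R5  → computes 26 - 3 = 23
  Result is nonzero, so values are not equal
ZF = 0

0


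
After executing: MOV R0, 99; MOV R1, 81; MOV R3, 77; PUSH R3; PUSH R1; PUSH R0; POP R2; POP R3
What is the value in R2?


Stack trace (top is rightmost):
  MOV R0, 99  → R0 = 99
  MOV R1, 81  → R1 = 81
  MOV R3, 77  → R3 = 77
  PUSH R3  → stack: [77]
  PUSH R1  → stack: [77, 81]
  PUSH R0  → stack: [77, 81, 99]
  POP R2  → R2 = 99, stack: [77, 81]
  POP R3  → R3 = 81, stack: [77]
Final: R2 = 99

99


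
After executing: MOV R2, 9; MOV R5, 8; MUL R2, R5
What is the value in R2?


Register state trace:
  MOV R2, 9  → R2 = 9
  MOV R5, 8  → R5 = 8
  MUL R2, R5  → R2 = 9 * 8 = 72
Final: R2 = 72

72


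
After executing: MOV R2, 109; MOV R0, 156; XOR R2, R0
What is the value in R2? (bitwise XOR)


Register state trace:
  MOV R2, 109  → R2 = 109 (0b01101101)
  MOV R0, 156  → R0 = 156 (0b10011100)
  XOR R2, R0  → R2 = 109 XOR 156 = 241 (0b11110001)
Final: R2 = 241

241
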